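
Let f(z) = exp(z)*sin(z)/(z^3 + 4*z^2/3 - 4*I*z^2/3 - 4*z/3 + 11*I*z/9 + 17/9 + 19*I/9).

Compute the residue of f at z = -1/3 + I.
Write f(z) = P(z)/Q(z) with P(z) = exp(z)*sin(z) and Q(z) = z^3 + 4*z^2/3 - 4*I*z^2/3 - 4*z/3 + 11*I*z/9 + 17/9 + 19*I/9.
The denominator factors as Q(z) = (z + 2 - I)*(z + 1/3 - I)*(z - 1 + 2*I/3), so z = -1/3 + I is a simple zero of Q and P is analytic there; z = -1/3 + I is therefore a simple pole and
  Res(f, z₀) = P(z₀)/Q'(z₀).

Q'(z) = 3*z^2 + 8*z/3 - 8*I*z/3 - 4/3 + 11*I/9, so Q'(-1/3 + I) = -20/9 + 25*I/9.
P(-1/3 + I) = -exp(-1/3 + I)*sin(1/3 - I).

Res(f, -1/3 + I) = (-exp(-1/3 + I)*sin(1/3 - I))/(-20/9 + 25*I/9) = (36/205 + 9*I/41)*exp(-1/3 + I)*sin(1/3 - I)

Final answer: (36/205 + 9*I/41)*exp(-1/3 + I)*sin(1/3 - I)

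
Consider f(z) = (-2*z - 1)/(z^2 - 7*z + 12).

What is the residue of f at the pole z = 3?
Write f(z) = P(z)/Q(z) with P(z) = -2*z - 1 and Q(z) = z^2 - 7*z + 12.
The denominator factors as Q(z) = (z - 3)*(z - 4), so z = 3 is a simple zero of Q and P is analytic there; z = 3 is therefore a simple pole and
  Res(f, z₀) = P(z₀)/Q'(z₀).

Q'(z) = 2*z - 7, so Q'(3) = -1.
P(3) = -7.

Res(f, 3) = (-7)/(-1) = 7

Final answer: 7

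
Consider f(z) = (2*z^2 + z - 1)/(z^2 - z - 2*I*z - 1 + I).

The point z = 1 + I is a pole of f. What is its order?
Factor the denominator:
  z^2 - z - 2*I*z - 1 + I = (z - 1 - I)*(z - I)

The numerator P(z) = 2*z^2 + z - 1 has P(1 + I) = 5*I ≠ 0, so no factor of (z - 1 - I) cancels.
Near z = 1 + I we can therefore write f(z) = g(z)/(z - 1 - I) with g analytic at 1 + I and g(1 + I) ≠ 0 (g is the numerator divided by the remaining denominator factors).

Hence z = 1 + I is a pole of order 1.

Final answer: 1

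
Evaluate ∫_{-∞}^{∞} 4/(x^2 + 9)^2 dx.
Let f(z) = 4/(z^2 + 9)^2. The denominator has no real zeros and deg Q - deg P = 4 ≥ 2, so the integral of f over the upper semicircle |z| = R tends to 0 as R → ∞. Closing the contour in the upper half-plane,
  ∫_{-∞}^{∞} f(x) dx = 2πi · Σ Res(f, z_k)  over the poles with Im z_k > 0.

Zeros of the denominator: z^2 + 9 = 0 gives z = ±3*I.
Upper half-plane: z = 3*I (a pole of order 2).

Write f(z) = g(z)/(z - 3*I)^2 with g(z) = 4/(z + 3*I)^2. For a double pole, Res(f, z₀) = g'(z₀):
  g'(z) = -8/(z + 3*I)^3
  Res(f, 3*I) = g'(3*I) = -I/27

∫_{-∞}^{∞} f(x) dx = 2πi · (-I/27) = 2*pi/27

Final answer: 2*pi/27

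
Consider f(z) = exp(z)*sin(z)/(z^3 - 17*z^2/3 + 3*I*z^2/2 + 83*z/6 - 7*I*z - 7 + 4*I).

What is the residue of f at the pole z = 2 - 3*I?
(-534/8245 + 108*I/8245)*exp(2 - 3*I)*sin(2 - 3*I)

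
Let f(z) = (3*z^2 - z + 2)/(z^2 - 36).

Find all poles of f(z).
The singularities of f are the zeros of the denominator. Factoring,
  z^2 - 36 = (z - 6)*(z + 6)
so the candidates are z = 6, z = -6.

Check the numerator P(z) = 3*z^2 - z + 2 at each one:
  P(6) = 104 ≠ 0, so z = 6 is a (simple) pole.
  P(-6) = 116 ≠ 0, so z = -6 is a (simple) pole.

Poles of f: {-6, 6}

Final answer: {-6, 6}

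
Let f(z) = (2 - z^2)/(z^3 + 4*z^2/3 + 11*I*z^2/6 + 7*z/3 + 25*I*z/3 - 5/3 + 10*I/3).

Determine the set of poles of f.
The singularities of f are the zeros of the denominator. Factoring,
  z^3 + 4*z^2/3 + 11*I*z^2/6 + 7*z/3 + 25*I*z/3 - 5/3 + 10*I/3 = (z + 1/3 + I/3)*(z - 1 + 3*I)*(z + 2 - 3*I/2)
so the candidates are z = -1/3 - I/3, z = 1 - 3*I, z = -2 + 3*I/2.

Check the numerator P(z) = 2 - z^2 at each one:
  P(-1/3 - I/3) = 2 - 2*I/9 ≠ 0, so z = -1/3 - I/3 is a (simple) pole.
  P(1 - 3*I) = 10 + 6*I ≠ 0, so z = 1 - 3*I is a (simple) pole.
  P(-2 + 3*I/2) = 1/4 + 6*I ≠ 0, so z = -2 + 3*I/2 is a (simple) pole.

Poles of f: {-2 + 3*I/2, -1/3 - I/3, 1 - 3*I}

Final answer: {-2 + 3*I/2, -1/3 - I/3, 1 - 3*I}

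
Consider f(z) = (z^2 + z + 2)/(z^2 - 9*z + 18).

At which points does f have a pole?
{3, 6}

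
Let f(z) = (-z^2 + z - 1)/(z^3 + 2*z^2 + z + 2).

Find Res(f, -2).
Write f(z) = P(z)/Q(z) with P(z) = -z^2 + z - 1 and Q(z) = z^3 + 2*z^2 + z + 2.
The denominator factors as Q(z) = (z - I)*(z + 2)*(z + I), so z = -2 is a simple zero of Q and P is analytic there; z = -2 is therefore a simple pole and
  Res(f, z₀) = P(z₀)/Q'(z₀).

Q'(z) = 3*z^2 + 4*z + 1, so Q'(-2) = 5.
P(-2) = -7.

Res(f, -2) = (-7)/(5) = -7/5

Final answer: -7/5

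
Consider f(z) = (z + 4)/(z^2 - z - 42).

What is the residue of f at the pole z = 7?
Write f(z) = P(z)/Q(z) with P(z) = z + 4 and Q(z) = z^2 - z - 42.
The denominator factors as Q(z) = (z - 7)*(z + 6), so z = 7 is a simple zero of Q and P is analytic there; z = 7 is therefore a simple pole and
  Res(f, z₀) = P(z₀)/Q'(z₀).

Q'(z) = 2*z - 1, so Q'(7) = 13.
P(7) = 11.

Res(f, 7) = (11)/(13) = 11/13

Final answer: 11/13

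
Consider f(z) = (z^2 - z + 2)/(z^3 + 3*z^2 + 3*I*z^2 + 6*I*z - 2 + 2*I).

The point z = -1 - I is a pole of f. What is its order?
Factor the denominator:
  z^3 + 3*z^2 + 3*I*z^2 + 6*I*z - 2 + 2*I = (z + 1 + I)^3

The numerator P(z) = z^2 - z + 2 has P(-1 - I) = 3 + 3*I ≠ 0, so no factor of (z + 1 + I) cancels.
Near z = -1 - I we can therefore write f(z) = g(z)/(z + 1 + I)^3 with g analytic at -1 - I and g(-1 - I) ≠ 0 (g is just the numerator).

Hence z = -1 - I is a pole of order 3.

Final answer: 3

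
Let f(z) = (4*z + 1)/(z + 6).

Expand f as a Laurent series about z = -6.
Put w = z - (-6), i.e. z = w - 6. The denominator is w, so it suffices to rewrite the numerator in powers of w.

P(z) = 4*z + 1
P(w - 6) = -23 + 4*w

Dividing each term by w:
  f = -23/w + 4

Substituting back w = z + 6:
  f(z) = -23/(z + 6) + 4

The series is finite because the numerator is a polynomial; the negative powers form the principal part, and the coefficient of 1/(z + 6) gives Res(f, -6) = -23.

Final answer: -23/(z + 6) + 4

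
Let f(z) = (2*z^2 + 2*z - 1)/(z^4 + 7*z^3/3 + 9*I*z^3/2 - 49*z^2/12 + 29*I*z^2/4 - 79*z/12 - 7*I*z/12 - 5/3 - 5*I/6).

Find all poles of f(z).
{-3/2 - I/2, -1 - 3*I, -1/3, 1/2 - I}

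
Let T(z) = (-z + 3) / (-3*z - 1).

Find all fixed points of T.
T(z) = z means -z + 3 = z*(-3*z - 1), i.e.
  -3*z^2 - 3 = 0.
Discriminant: (0)^2 - 4*(-3)*(-3) = -36, so the roots are complex conjugates.
  z = (0 ± I*sqrt(36))/(2*(-3))
Fixed points: {-I, I}

Final answer: {-I, I}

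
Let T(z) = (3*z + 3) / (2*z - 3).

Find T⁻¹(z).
(3*z + 3)/(2*z - 3)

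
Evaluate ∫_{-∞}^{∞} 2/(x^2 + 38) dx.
sqrt(38)*pi/19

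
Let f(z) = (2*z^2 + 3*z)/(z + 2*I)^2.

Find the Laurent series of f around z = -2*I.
Put w = z - (-2*I), i.e. z = w - 2*I. The denominator is w^2, so it suffices to rewrite the numerator in powers of w.

P(z) = 2*z^2 + 3*z
P(w - 2*I) = -8 - 6*I + (3 - 8*I)*w + 2*w^2

Dividing each term by w^2:
  f = (-8 - 6*I)/w^2 + (3 - 8*I)/w + 2

Substituting back w = z + 2*I:
  f(z) = (-8 - 6*I)/(z + 2*I)^2 + (3 - 8*I)/(z + 2*I) + 2

The series is finite because the numerator is a polynomial; the negative powers form the principal part, and the coefficient of 1/(z + 2*I) gives Res(f, -2*I) = 3 - 8*I.

Final answer: (-8 - 6*I)/(z + 2*I)^2 + (3 - 8*I)/(z + 2*I) + 2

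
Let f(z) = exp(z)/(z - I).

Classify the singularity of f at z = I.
Write f(z) = g(z)/(z - I) with g(z) = exp(z).
g is entire and g(I) = exp(I) ≠ 0, so no factor of (z - I) cancels: the Laurent expansion of f about z = I starts at the power -1, i.e. lim_{z→z₀} (z - z₀) f(z) = exp(I) is finite and nonzero.
So z = I is a pole of order 1.

Final answer: pole of order 1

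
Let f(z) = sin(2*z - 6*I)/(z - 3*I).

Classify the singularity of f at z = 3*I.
Let u = z - 3*I. The argument of sin is 2*z - 6*I = 2u, so
  f = sin(2u)/u = ((2u) - (2u)^3/6 + ...)/u = 2 - (4/3)*u^2 + ...
The Laurent expansion about u = 0 has no negative powers; equivalently lim_{z→3*I} f(z) = 2 exists and is finite.
So the singularity is removable.

Final answer: removable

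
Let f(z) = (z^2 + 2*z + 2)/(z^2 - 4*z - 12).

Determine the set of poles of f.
The singularities of f are the zeros of the denominator. Factoring,
  z^2 - 4*z - 12 = (z + 2)*(z - 6)
so the candidates are z = -2, z = 6.

Check the numerator P(z) = z^2 + 2*z + 2 at each one:
  P(-2) = 2 ≠ 0, so z = -2 is a (simple) pole.
  P(6) = 50 ≠ 0, so z = 6 is a (simple) pole.

Poles of f: {-2, 6}

Final answer: {-2, 6}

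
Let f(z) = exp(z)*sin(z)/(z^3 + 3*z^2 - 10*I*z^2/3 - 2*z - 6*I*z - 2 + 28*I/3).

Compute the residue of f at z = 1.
exp(1)*(63/1885 + 114*I/1885)*sin(1)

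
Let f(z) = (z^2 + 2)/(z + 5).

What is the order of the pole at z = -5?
Factor the denominator:
  z + 5 = (z + 5)

The numerator P(z) = z^2 + 2 has P(-5) = 27 ≠ 0, so no factor of (z + 5) cancels.
Near z = -5 we can therefore write f(z) = g(z)/(z + 5) with g analytic at -5 and g(-5) ≠ 0 (g is just the numerator).

Hence z = -5 is a pole of order 1.

Final answer: 1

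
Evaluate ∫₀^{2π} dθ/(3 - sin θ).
Call the integral J. The integrand is 2π-periodic and we integrate over a full period, so shifting θ does not change the value (θ → θ + π/2 turns sin θ into cos θ; θ → θ + π flips the sign of the trig term). Hence
  J = ∫₀^{2π} dθ/(3 + cos θ).
Put z = e^{iθ}: then cos θ = (z + 1/z)/2, dθ = dz/(iz), and z runs once counterclockwise around |z| = 1:
  J = ∮_{|z|=1} 1/(3 + (z + 1/z)/2) · dz/(iz) = (2/i) ∮_{|z|=1} dz/(z^2 + 6*z + 1).
The roots of z^2 + 6*z + 1 are z = (-3 ± sqrt(3^2 - 1^2)), with sqrt(8) = 2*sqrt(2); their product is 1, so only z₊ = -3 + 2*sqrt(2) lies inside the unit circle (z₋ = -3 - 2*sqrt(2) lies outside).
z₊ is a simple zero of q(z) = z^2 + 6*z + 1, so Res(1/q, z₊) = 1/q'(z₊) with q'(z) = 2*z + 6; and q'(z₊) = (z₊ - z₋) = 4*sqrt(2).
Therefore J = (2/i) · 2πi · 1/(4*sqrt(2)) = 2*pi/(2*sqrt(2)) = sqrt(2)*pi/2

Final answer: sqrt(2)*pi/2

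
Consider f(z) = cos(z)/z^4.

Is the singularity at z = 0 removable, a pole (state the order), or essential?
Write f(z) = g(z)/z^4 with g(z) = cos(z).
g is entire and g(0) = 1 ≠ 0, so no factor of (z) cancels: the Laurent expansion of f about z = 0 starts at the power -4, i.e. lim_{z→z₀} (z - z₀)^4 f(z) = 1 is finite and nonzero.
So z = 0 is a pole of order 4.

Final answer: pole of order 4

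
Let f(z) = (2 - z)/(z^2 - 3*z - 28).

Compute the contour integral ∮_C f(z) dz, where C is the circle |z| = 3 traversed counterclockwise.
By the residue theorem, ∮_C f(z) dz = 2πi · (sum of the residues of f at the poles inside |z| = 3).

The denominator factors as (z - 7)*(z + 4), so the singularities of f are simple poles at z = 7, z = -4.
  |7|² = 49 > 9 = 3², so this pole is outside the contour.
  |-4|² = 16 > 9 = 3², so this pole is outside the contour.

No pole lies inside the contour, so f is analytic on and inside C and the integral is 0 (Cauchy's theorem).

Final answer: 0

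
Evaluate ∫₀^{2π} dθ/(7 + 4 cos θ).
Let J = ∫₀^{2π} dθ/(7 + 4 cos θ).
Put z = e^{iθ}: then cos θ = (z + 1/z)/2, dθ = dz/(iz), and z runs once counterclockwise around |z| = 1:
  J = ∮_{|z|=1} 1/(7 + 4*(z + 1/z)/2) · dz/(iz) = (2/i) ∮_{|z|=1} dz/(4*z^2 + 14*z + 4).
The roots of 4*z^2 + 14*z + 4 are z = (-7 ± sqrt(7^2 - 4^2))/4, with sqrt(33) = sqrt(33); their product is 1, so only z₊ = -7/4 + sqrt(33)/4 lies inside the unit circle (z₋ = -7/4 - sqrt(33)/4 lies outside).
z₊ is a simple zero of q(z) = 4*z^2 + 14*z + 4, so Res(1/q, z₊) = 1/q'(z₊) with q'(z) = 8*z + 14; and q'(z₊) = 4*(z₊ - z₋) = 2*sqrt(33).
Therefore J = (2/i) · 2πi · 1/(2*sqrt(33)) = 2*pi/(sqrt(33)) = 2*sqrt(33)*pi/33

Final answer: 2*sqrt(33)*pi/33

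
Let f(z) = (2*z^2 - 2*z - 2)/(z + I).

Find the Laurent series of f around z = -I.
Put w = z - (-I), i.e. z = w - I. The denominator is w, so it suffices to rewrite the numerator in powers of w.

P(z) = 2*z^2 - 2*z - 2
P(w - I) = -4 + 2*I + (-2 - 4*I)*w + 2*w^2

Dividing each term by w:
  f = (-4 + 2*I)/w - 2 - 4*I + 2*w

Substituting back w = z + I:
  f(z) = (-4 + 2*I)/(z + I) - 2 - 4*I + 2*(z + I)

The series is finite because the numerator is a polynomial; the negative powers form the principal part, and the coefficient of 1/(z + I) gives Res(f, -I) = -4 + 2*I.

Final answer: (-4 + 2*I)/(z + I) - 2 - 4*I + 2*(z + I)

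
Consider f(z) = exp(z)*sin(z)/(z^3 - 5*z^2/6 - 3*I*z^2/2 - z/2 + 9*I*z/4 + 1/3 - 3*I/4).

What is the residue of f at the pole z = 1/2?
Write f(z) = P(z)/Q(z) with P(z) = exp(z)*sin(z) and Q(z) = z^3 - 5*z^2/6 - 3*I*z^2/2 - z/2 + 9*I*z/4 + 1/3 - 3*I/4.
The denominator factors as Q(z) = (z - 1)*(z - 1/2)*(z + 2/3 - 3*I/2), so z = 1/2 is a simple zero of Q and P is analytic there; z = 1/2 is therefore a simple pole and
  Res(f, z₀) = P(z₀)/Q'(z₀).

Q'(z) = 3*z^2 - 5*z/3 - 3*I*z - 1/2 + 9*I/4, so Q'(1/2) = -7/12 + 3*I/4.
P(1/2) = exp(1/2)*sin(1/2).

Res(f, 1/2) = (exp(1/2)*sin(1/2))/(-7/12 + 3*I/4) = (-42/65 - 54*I/65)*exp(1/2)*sin(1/2)

Final answer: (-42/65 - 54*I/65)*exp(1/2)*sin(1/2)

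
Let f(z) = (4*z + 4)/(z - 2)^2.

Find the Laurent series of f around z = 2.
Put w = z - (2), i.e. z = w + 2. The denominator is w^2, so it suffices to rewrite the numerator in powers of w.

P(z) = 4*z + 4
P(w + 2) = 12 + 4*w

Dividing each term by w^2:
  f = 12/w^2 + 4/w

Substituting back w = z - 2:
  f(z) = 12/(z - 2)^2 + 4/(z - 2)

The series is finite because the numerator is a polynomial; the negative powers form the principal part, and the coefficient of 1/(z - 2) gives Res(f, 2) = 4.

Final answer: 12/(z - 2)^2 + 4/(z - 2)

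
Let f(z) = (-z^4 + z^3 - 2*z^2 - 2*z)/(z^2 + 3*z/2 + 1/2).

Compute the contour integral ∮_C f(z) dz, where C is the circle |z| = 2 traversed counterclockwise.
By the residue theorem, ∮_C f(z) dz = 2πi · (sum of the residues of f at the poles inside |z| = 2).

The denominator factors as (z + 1/2)*(z + 1), so the singularities of f are simple poles at z = -1/2, z = -1.
  |-1/2|² = 1/4 < 4 = 2², so this pole is inside the contour.
  |-1|² = 1 < 4 = 2², so this pole is inside the contour.

With P(z) = -z^4 + z^3 - 2*z^2 - 2*z and Q(z) = z^2 + 3*z/2 + 1/2, each pole is simple, so Res(f, z₀) = P(z₀)/Q'(z₀) with Q'(z) = 2*z + 3/2.
  Res(f, -1/2) = P(-1/2)/Q'(-1/2) = (5/16)/(1/2) = 5/8
  Res(f, -1) = P(-1)/Q'(-1) = (-2)/(-1/2) = 4

Sum of residues inside C: 37/8
∮_C f(z) dz = 2πi · (37/8) = 37*I*pi/4

Final answer: 37*I*pi/4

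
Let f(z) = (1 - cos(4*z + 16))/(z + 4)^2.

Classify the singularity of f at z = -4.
Let u = z + 4. The argument of cos is 4*z + 16 = 4u, so
  f = (1 - cos(4u))/u^2 = ((4u)^2/2 - (4u)^4/24 + ...)/u^2 = 8 - (32/3)*u^2 + ...
The Laurent expansion about u = 0 has no negative powers; equivalently lim_{z→-4} f(z) = 8 exists and is finite.
So the singularity is removable.

Final answer: removable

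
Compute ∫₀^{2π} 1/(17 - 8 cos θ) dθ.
2*pi/15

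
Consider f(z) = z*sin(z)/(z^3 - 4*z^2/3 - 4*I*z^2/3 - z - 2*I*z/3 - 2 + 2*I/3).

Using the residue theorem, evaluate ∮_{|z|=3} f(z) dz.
By the residue theorem, ∮_C f(z) dz = 2πi · (sum of the residues of f at the poles inside |z| = 3).

The denominator factors as (z - I)*(z + 2/3 + 2*I/3)*(z - 2 - I), so the singularities of f are simple poles at z = I, z = -2/3 - 2*I/3, z = 2 + I.
  |I|² = 1 < 9 = 3², so this pole is inside the contour.
  |-2/3 - 2*I/3|² = 8/9 < 9 = 3², so this pole is inside the contour.
  |2 + I|² = 5 < 9 = 3², so this pole is inside the contour.

With P(z) = z*sin(z) and Q(z) = z^3 - 4*z^2/3 - 4*I*z^2/3 - z - 2*I*z/3 - 2 + 2*I/3, each pole is simple, so Res(f, z₀) = P(z₀)/Q'(z₀) with Q'(z) = 3*z^2 - 8*z/3 - 8*I*z/3 - 1 - 2*I/3.
  Res(f, I) = P(I)/Q'(I) = (-sinh(1))/(-4/3 - 10*I/3) = (3/29 - 15*I/58)*sinh(1)
  Res(f, -2/3 - 2*I/3) = P(-2/3 - 2*I/3)/Q'(-2/3 - 2*I/3) = ((2/3 + 2*I/3)*sin(2/3 + 2*I/3))/(-1 + 50*I/9) = (246/2581 - 354*I/2581)*sin(2/3 + 2*I/3)
  Res(f, 2 + I) = P(2 + I)/Q'(2 + I) = ((2 + I)*sin(2 + I))/(16/3 + 10*I/3) = (63/178 - 3*I/89)*sin(2 + I)

Sum of residues inside C: (3/29 - 15*I/58)*sinh(1) + (63/178 - 3*I/89)*sin(2 + I) + (246/2581 - 354*I/2581)*sin(2/3 + 2*I/3)
∮_C f(z) dz = 2πi · ((3/29 - 15*I/58)*sinh(1) + (63/178 - 3*I/89)*sin(2 + I) + (246/2581 - 354*I/2581)*sin(2/3 + 2*I/3)) = pi*(15/29 + 6*I/29)*sinh(1) + pi*(708/2581 + 492*I/2581)*sin(2/3 + 2*I/3) + pi*(6/89 + 63*I/89)*sin(2 + I)

Final answer: pi*(15/29 + 6*I/29)*sinh(1) + pi*(708/2581 + 492*I/2581)*sin(2/3 + 2*I/3) + pi*(6/89 + 63*I/89)*sin(2 + I)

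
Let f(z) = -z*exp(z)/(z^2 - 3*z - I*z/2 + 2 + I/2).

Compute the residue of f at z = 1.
Write f(z) = P(z)/Q(z) with P(z) = -z*exp(z) and Q(z) = z^2 - 3*z - I*z/2 + 2 + I/2.
The denominator factors as Q(z) = (z - 2 - I/2)*(z - 1), so z = 1 is a simple zero of Q and P is analytic there; z = 1 is therefore a simple pole and
  Res(f, z₀) = P(z₀)/Q'(z₀).

Q'(z) = 2*z - 3 - I/2, so Q'(1) = -1 - I/2.
P(1) = -exp(1).

Res(f, 1) = (-exp(1))/(-1 - I/2) = exp(1)*(4/5 - 2*I/5)

Final answer: exp(1)*(4/5 - 2*I/5)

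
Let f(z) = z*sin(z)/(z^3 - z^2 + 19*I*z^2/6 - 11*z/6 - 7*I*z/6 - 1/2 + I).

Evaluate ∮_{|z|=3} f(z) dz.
By the residue theorem, ∮_C f(z) dz = 2πi · (sum of the residues of f at the poles inside |z| = 3).

The denominator factors as (z + 3*I/2)*(z - I/3)*(z - 1 + 2*I), so the singularities of f are simple poles at z = -3*I/2, z = I/3, z = 1 - 2*I.
  |-3*I/2|² = 9/4 < 9 = 3², so this pole is inside the contour.
  |I/3|² = 1/9 < 9 = 3², so this pole is inside the contour.
  |1 - 2*I|² = 5 < 9 = 3², so this pole is inside the contour.

With P(z) = z*sin(z) and Q(z) = z^3 - z^2 + 19*I*z^2/6 - 11*z/6 - 7*I*z/6 - 1/2 + I, each pole is simple, so Res(f, z₀) = P(z₀)/Q'(z₀) with Q'(z) = 3*z^2 - 2*z + 19*I*z/3 - 11/6 - 7*I/6.
  Res(f, -3*I/2) = P(-3*I/2)/Q'(-3*I/2) = (-3*sinh(3/2)/2)/(11/12 + 11*I/6) = (-18/55 + 36*I/55)*sinh(3/2)
  Res(f, I/3) = P(I/3)/Q'(I/3) = (-sinh(1/3)/3)/(-77/18 - 11*I/6) = (21/319 - 9*I/319)*sinh(1/3)
  Res(f, 1 - 2*I) = P(1 - 2*I)/Q'(1 - 2*I) = ((1 - 2*I)*sin(1 - 2*I))/(-1/6 - 17*I/6) = (99/145 + 57*I/145)*sin(1 - 2*I)

Sum of residues inside C: (99/145 + 57*I/145)*sin(1 - 2*I) + (21/319 - 9*I/319)*sinh(1/3) + (-18/55 + 36*I/55)*sinh(3/2)
∮_C f(z) dz = 2πi · ((99/145 + 57*I/145)*sin(1 - 2*I) + (21/319 - 9*I/319)*sinh(1/3) + (-18/55 + 36*I/55)*sinh(3/2)) = pi*(-72/55 - 36*I/55)*sinh(3/2) + pi*(18/319 + 42*I/319)*sinh(1/3) + pi*(-114/145 + 198*I/145)*sin(1 - 2*I)

Final answer: pi*(-72/55 - 36*I/55)*sinh(3/2) + pi*(18/319 + 42*I/319)*sinh(1/3) + pi*(-114/145 + 198*I/145)*sin(1 - 2*I)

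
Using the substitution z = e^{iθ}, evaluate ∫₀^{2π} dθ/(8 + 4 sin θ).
sqrt(3)*pi/6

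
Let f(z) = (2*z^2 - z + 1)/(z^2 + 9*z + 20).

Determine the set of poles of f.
{-5, -4}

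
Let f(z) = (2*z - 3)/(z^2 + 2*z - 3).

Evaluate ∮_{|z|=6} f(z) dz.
4*I*pi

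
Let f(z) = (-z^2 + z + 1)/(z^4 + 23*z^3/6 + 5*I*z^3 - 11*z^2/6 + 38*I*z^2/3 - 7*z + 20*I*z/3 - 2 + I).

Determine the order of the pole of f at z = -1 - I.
Factor the denominator:
  z^4 + 23*z^3/6 + 5*I*z^3 - 11*z^2/6 + 38*I*z^2/3 - 7*z + 20*I*z/3 - 2 + I = (z + 1 + I)^2*(z + 3/2 + 3*I)*(z + 1/3)

The numerator P(z) = -z^2 + z + 1 has P(-1 - I) = -3*I ≠ 0, so no factor of (z + 1 + I) cancels.
Near z = -1 - I we can therefore write f(z) = g(z)/(z + 1 + I)^2 with g analytic at -1 - I and g(-1 - I) ≠ 0 (g is the numerator divided by the remaining denominator factors).

Hence z = -1 - I is a pole of order 2.

Final answer: 2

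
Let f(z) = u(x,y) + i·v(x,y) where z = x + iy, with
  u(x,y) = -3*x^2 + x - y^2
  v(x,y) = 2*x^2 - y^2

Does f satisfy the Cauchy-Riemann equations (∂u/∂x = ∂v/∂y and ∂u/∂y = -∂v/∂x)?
∂u/∂x = 1 - 6*x
∂v/∂y = -2*y
∂u/∂y = -2*y
∂v/∂x = 4*x
∂u/∂x ≠ ∂v/∂y and ∂u/∂y ≠ -∂v/∂x; the Cauchy-Riemann equations are not satisfied, so f is not analytic.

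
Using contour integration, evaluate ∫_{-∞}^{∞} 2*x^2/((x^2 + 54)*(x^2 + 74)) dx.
Let f(z) = 2*z^2/((z^2 + 54)*(z^2 + 74)). The denominator has no real zeros and deg Q - deg P = 2 ≥ 2, so the integral of f over the upper semicircle |z| = R tends to 0 as R → ∞. Closing the contour in the upper half-plane,
  ∫_{-∞}^{∞} f(x) dx = 2πi · Σ Res(f, z_k)  over the poles with Im z_k > 0.

Zeros of the denominator: z^2 + 74 = 0 gives z = ±sqrt(74)*I; z^2 + 54 = 0 gives z = ±3*sqrt(6)*I.
Upper half-plane: z = 3*sqrt(6)*I, z = sqrt(74)*I (simple).

Each pole is a simple zero of Q(z) = z^4 + 128*z^2 + 3996, so Res(f, z₀) = P(z₀)/Q'(z₀) with P(z) = 2*z^2, Q'(z) = 4*z^3 + 256*z:
  Res(f, 3*sqrt(6)*I) = (-108)/(120*sqrt(6)*I) = 3*sqrt(6)*I/20
  Res(f, sqrt(74)*I) = (-148)/(-40*sqrt(74)*I) = -sqrt(74)*I/20

Sum of residues: I*(-sqrt(74) + 3*sqrt(6))/20
∫_{-∞}^{∞} f(x) dx = 2πi · (I*(-sqrt(74) + 3*sqrt(6))/20) = pi*(-3*sqrt(6) + sqrt(74))/10

Final answer: pi*(-3*sqrt(6) + sqrt(74))/10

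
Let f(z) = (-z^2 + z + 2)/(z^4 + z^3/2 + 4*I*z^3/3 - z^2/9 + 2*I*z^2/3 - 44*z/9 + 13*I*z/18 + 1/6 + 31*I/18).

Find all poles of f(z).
{-1 - 2*I, -1 + I, I/3, 3/2 - 2*I/3}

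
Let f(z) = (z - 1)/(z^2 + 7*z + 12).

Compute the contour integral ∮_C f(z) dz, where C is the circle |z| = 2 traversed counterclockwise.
0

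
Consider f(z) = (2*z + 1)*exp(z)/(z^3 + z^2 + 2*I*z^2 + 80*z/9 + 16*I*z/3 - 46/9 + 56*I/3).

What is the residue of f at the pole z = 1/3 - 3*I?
Write f(z) = P(z)/Q(z) with P(z) = (2*z + 1)*exp(z) and Q(z) = z^3 + z^2 + 2*I*z^2 + 80*z/9 + 16*I*z/3 - 46/9 + 56*I/3.
The denominator factors as Q(z) = (z + 1/3 + 2*I)*(z - 1/3 + 3*I)*(z + 1 - 3*I), so z = 1/3 - 3*I is a simple zero of Q and P is analytic there; z = 1/3 - 3*I is therefore a simple pole and
  Res(f, z₀) = P(z₀)/Q'(z₀).

Q'(z) = 3*z^2 + 2*z + 4*I*z + 80/9 + 16*I/3, so Q'(1/3 - 3*I) = -46/9 - 16*I/3.
P(1/3 - 3*I) = (5/3 - 6*I)*exp(1/3 - 3*I).

Res(f, 1/3 - 3*I) = ((5/3 - 6*I)*exp(1/3 - 3*I))/(-46/9 - 16*I/3) = (951/2210 + 801*I/1105)*exp(1/3 - 3*I)

Final answer: (951/2210 + 801*I/1105)*exp(1/3 - 3*I)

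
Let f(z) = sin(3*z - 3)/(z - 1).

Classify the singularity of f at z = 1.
Let u = z - 1. The argument of sin is 3*z - 3 = 3u, so
  f = sin(3u)/u = ((3u) - (3u)^3/6 + ...)/u = 3 - (9/2)*u^2 + ...
The Laurent expansion about u = 0 has no negative powers; equivalently lim_{z→1} f(z) = 3 exists and is finite.
So the singularity is removable.

Final answer: removable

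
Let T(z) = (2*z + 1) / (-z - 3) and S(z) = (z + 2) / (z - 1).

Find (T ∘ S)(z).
(T ∘ S)(z) = T(S(z)) = ((2)*S(z) + (1))/((-1)*S(z) + (-3)). Multiply numerator and denominator by z - 1:
  numerator:   (2)*(z + 2) + (1)*(z - 1) = 3*z + 3
  denominator: (-1)*(z + 2) + (-3)*(z - 1) = -4*z + 1
(T ∘ S)(z) = (3*z + 3)/(-4*z + 1) = (-3*z - 3)/(4*z - 1)

Final answer: (-3*z - 3)/(4*z - 1)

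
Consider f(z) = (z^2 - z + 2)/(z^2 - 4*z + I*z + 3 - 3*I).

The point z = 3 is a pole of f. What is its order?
1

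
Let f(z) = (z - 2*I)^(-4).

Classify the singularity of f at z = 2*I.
pole of order 4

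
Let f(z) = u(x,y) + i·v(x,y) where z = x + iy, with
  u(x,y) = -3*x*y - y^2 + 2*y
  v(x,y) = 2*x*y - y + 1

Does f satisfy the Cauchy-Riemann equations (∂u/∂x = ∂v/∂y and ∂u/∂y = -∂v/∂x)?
∂u/∂x = -3*y
∂v/∂y = 2*x - 1
∂u/∂y = -3*x - 2*y + 2
∂v/∂x = 2*y
∂u/∂x ≠ ∂v/∂y and ∂u/∂y ≠ -∂v/∂x; the Cauchy-Riemann equations are not satisfied, so f is not analytic.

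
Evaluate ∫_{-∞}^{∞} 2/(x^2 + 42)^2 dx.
Let f(z) = 2/(z^2 + 42)^2. The denominator has no real zeros and deg Q - deg P = 4 ≥ 2, so the integral of f over the upper semicircle |z| = R tends to 0 as R → ∞. Closing the contour in the upper half-plane,
  ∫_{-∞}^{∞} f(x) dx = 2πi · Σ Res(f, z_k)  over the poles with Im z_k > 0.

Zeros of the denominator: z^2 + 42 = 0 gives z = ±sqrt(42)*I.
Upper half-plane: z = sqrt(42)*I (a pole of order 2).

Write f(z) = g(z)/(z - sqrt(42)*I)^2 with g(z) = 2/(z + sqrt(42)*I)^2. For a double pole, Res(f, z₀) = g'(z₀):
  g'(z) = -4/(z + sqrt(42)*I)^3
  Res(f, sqrt(42)*I) = g'(sqrt(42)*I) = -sqrt(42)*I/3528

∫_{-∞}^{∞} f(x) dx = 2πi · (-sqrt(42)*I/3528) = sqrt(42)*pi/1764

Final answer: sqrt(42)*pi/1764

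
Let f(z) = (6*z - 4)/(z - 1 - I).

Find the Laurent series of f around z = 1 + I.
Put w = z - (1 + I), i.e. z = w + 1 + I. The denominator is w, so it suffices to rewrite the numerator in powers of w.

P(z) = 6*z - 4
P(w + 1 + I) = 2 + 6*I + 6*w

Dividing each term by w:
  f = (2 + 6*I)/w + 6

Substituting back w = z - 1 - I:
  f(z) = (2 + 6*I)/(z - 1 - I) + 6

The series is finite because the numerator is a polynomial; the negative powers form the principal part, and the coefficient of 1/(z - 1 - I) gives Res(f, 1 + I) = 2 + 6*I.

Final answer: (2 + 6*I)/(z - 1 - I) + 6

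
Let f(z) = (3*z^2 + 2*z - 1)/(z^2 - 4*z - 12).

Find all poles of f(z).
The singularities of f are the zeros of the denominator. Factoring,
  z^2 - 4*z - 12 = (z - 6)*(z + 2)
so the candidates are z = 6, z = -2.

Check the numerator P(z) = 3*z^2 + 2*z - 1 at each one:
  P(6) = 119 ≠ 0, so z = 6 is a (simple) pole.
  P(-2) = 7 ≠ 0, so z = -2 is a (simple) pole.

Poles of f: {-2, 6}

Final answer: {-2, 6}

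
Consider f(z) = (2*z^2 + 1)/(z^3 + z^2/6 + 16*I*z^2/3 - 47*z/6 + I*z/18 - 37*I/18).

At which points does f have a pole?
The singularities of f are the zeros of the denominator. Factoring,
  z^3 + z^2/6 + 16*I*z^2/3 - 47*z/6 + I*z/18 - 37*I/18 = (z + I/3)*(z - 1/3 + 2*I)*(z + 1/2 + 3*I)
so the candidates are z = -I/3, z = 1/3 - 2*I, z = -1/2 - 3*I.

Check the numerator P(z) = 2*z^2 + 1 at each one:
  P(-I/3) = 7/9 ≠ 0, so z = -I/3 is a (simple) pole.
  P(1/3 - 2*I) = -61/9 - 8*I/3 ≠ 0, so z = 1/3 - 2*I is a (simple) pole.
  P(-1/2 - 3*I) = -33/2 + 6*I ≠ 0, so z = -1/2 - 3*I is a (simple) pole.

Poles of f: {-1/2 - 3*I, -I/3, 1/3 - 2*I}

Final answer: {-1/2 - 3*I, -I/3, 1/3 - 2*I}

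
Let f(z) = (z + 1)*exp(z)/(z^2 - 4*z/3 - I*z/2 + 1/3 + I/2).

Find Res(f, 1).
Write f(z) = P(z)/Q(z) with P(z) = (z + 1)*exp(z) and Q(z) = z^2 - 4*z/3 - I*z/2 + 1/3 + I/2.
The denominator factors as Q(z) = (z - 1)*(z - 1/3 - I/2), so z = 1 is a simple zero of Q and P is analytic there; z = 1 is therefore a simple pole and
  Res(f, z₀) = P(z₀)/Q'(z₀).

Q'(z) = 2*z - 4/3 - I/2, so Q'(1) = 2/3 - I/2.
P(1) = 2*exp(1).

Res(f, 1) = (2*exp(1))/(2/3 - I/2) = exp(1)*(48/25 + 36*I/25)

Final answer: exp(1)*(48/25 + 36*I/25)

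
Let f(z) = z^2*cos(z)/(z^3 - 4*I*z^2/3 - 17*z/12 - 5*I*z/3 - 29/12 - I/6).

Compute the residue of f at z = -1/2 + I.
(147/436 - 27*I/218)*cos(1/2 - I)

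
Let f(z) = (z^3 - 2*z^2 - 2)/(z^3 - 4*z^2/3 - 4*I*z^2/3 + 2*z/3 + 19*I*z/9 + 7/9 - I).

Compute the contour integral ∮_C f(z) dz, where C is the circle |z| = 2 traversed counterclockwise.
By the residue theorem, ∮_C f(z) dz = 2πi · (sum of the residues of f at the poles inside |z| = 2).

The denominator factors as (z - 1 + 2*I/3)*(z - I)*(z - 1/3 - I), so the singularities of f are simple poles at z = 1 - 2*I/3, z = I, z = 1/3 + I.
  |1 - 2*I/3|² = 13/9 < 4 = 2², so this pole is inside the contour.
  |I|² = 1 < 4 = 2², so this pole is inside the contour.
  |1/3 + I|² = 10/9 < 4 = 2², so this pole is inside the contour.

With P(z) = z^3 - 2*z^2 - 2 and Q(z) = z^3 - 4*z^2/3 - 4*I*z^2/3 + 2*z/3 + 19*I*z/9 + 7/9 - I, each pole is simple, so Res(f, z₀) = P(z₀)/Q'(z₀) with Q'(z) = 3*z^2 - 8*z/3 - 8*I*z/3 + 2/3 + 19*I/9.
  Res(f, 1 - 2*I/3) = P(1 - 2*I/3)/Q'(1 - 2*I/3) = (-31/9 + 26*I/27)/(-19/9 - 25*I/9) = 1117/2958 - 2819*I/2958
  Res(f, I) = P(I)/Q'(I) = (-I)/(1/3 - 5*I/9) = 45/34 - 27*I/34
  Res(f, 1/3 + I) = P(1/3 + I)/Q'(1/3 + I) = (-32/27 - 2*I)/(-2/9 + 5*I/9) = -206/87 + 268*I/87

Sum of residues inside C: -2/3 + 4*I/3
∮_C f(z) dz = 2πi · (-2/3 + 4*I/3) = pi*(-8/3 - 4*I/3)

Final answer: pi*(-8/3 - 4*I/3)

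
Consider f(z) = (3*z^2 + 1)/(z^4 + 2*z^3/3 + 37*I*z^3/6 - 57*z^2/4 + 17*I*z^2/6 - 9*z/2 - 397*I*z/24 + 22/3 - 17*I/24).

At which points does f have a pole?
The singularities of f are the zeros of the denominator. Factoring,
  z^4 + 2*z^3/3 + 37*I*z^3/6 - 57*z^2/4 + 17*I*z^2/6 - 9*z/2 - 397*I*z/24 + 22/3 - 17*I/24 = (z + 3/2 + I)*(z - 1/3 + 2*I/3)*(z + 1/2 + 3*I)*(z - 1 + 3*I/2)
so the candidates are z = -3/2 - I, z = 1/3 - 2*I/3, z = -1/2 - 3*I, z = 1 - 3*I/2.

Check the numerator P(z) = 3*z^2 + 1 at each one:
  P(-3/2 - I) = 19/4 + 9*I ≠ 0, so z = -3/2 - I is a (simple) pole.
  P(1/3 - 2*I/3) = -4*I/3 ≠ 0, so z = 1/3 - 2*I/3 is a (simple) pole.
  P(-1/2 - 3*I) = -101/4 + 9*I ≠ 0, so z = -1/2 - 3*I is a (simple) pole.
  P(1 - 3*I/2) = -11/4 - 9*I ≠ 0, so z = 1 - 3*I/2 is a (simple) pole.

Poles of f: {-3/2 - I, -1/2 - 3*I, 1/3 - 2*I/3, 1 - 3*I/2}

Final answer: {-3/2 - I, -1/2 - 3*I, 1/3 - 2*I/3, 1 - 3*I/2}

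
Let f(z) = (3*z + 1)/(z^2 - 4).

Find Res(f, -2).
Write f(z) = P(z)/Q(z) with P(z) = 3*z + 1 and Q(z) = z^2 - 4.
The denominator factors as Q(z) = (z + 2)*(z - 2), so z = -2 is a simple zero of Q and P is analytic there; z = -2 is therefore a simple pole and
  Res(f, z₀) = P(z₀)/Q'(z₀).

Q'(z) = 2*z, so Q'(-2) = -4.
P(-2) = -5.

Res(f, -2) = (-5)/(-4) = 5/4

Final answer: 5/4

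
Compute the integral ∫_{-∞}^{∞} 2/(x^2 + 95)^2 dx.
sqrt(95)*pi/9025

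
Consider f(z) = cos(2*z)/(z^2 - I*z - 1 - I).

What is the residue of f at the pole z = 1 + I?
Write f(z) = P(z)/Q(z) with P(z) = cos(2*z) and Q(z) = z^2 - I*z - 1 - I.
The denominator factors as Q(z) = (z + 1)*(z - 1 - I), so z = 1 + I is a simple zero of Q and P is analytic there; z = 1 + I is therefore a simple pole and
  Res(f, z₀) = P(z₀)/Q'(z₀).

Q'(z) = 2*z - I, so Q'(1 + I) = 2 + I.
P(1 + I) = cos(2 + 2*I).

Res(f, 1 + I) = (cos(2 + 2*I))/(2 + I) = (2/5 - I/5)*cos(2 + 2*I)

Final answer: (2/5 - I/5)*cos(2 + 2*I)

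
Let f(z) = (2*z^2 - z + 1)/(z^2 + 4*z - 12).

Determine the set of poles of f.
The singularities of f are the zeros of the denominator. Factoring,
  z^2 + 4*z - 12 = (z - 2)*(z + 6)
so the candidates are z = 2, z = -6.

Check the numerator P(z) = 2*z^2 - z + 1 at each one:
  P(2) = 7 ≠ 0, so z = 2 is a (simple) pole.
  P(-6) = 79 ≠ 0, so z = -6 is a (simple) pole.

Poles of f: {-6, 2}

Final answer: {-6, 2}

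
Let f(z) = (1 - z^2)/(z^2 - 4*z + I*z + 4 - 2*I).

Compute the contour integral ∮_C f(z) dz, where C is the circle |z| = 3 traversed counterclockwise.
pi*(-2 - 8*I)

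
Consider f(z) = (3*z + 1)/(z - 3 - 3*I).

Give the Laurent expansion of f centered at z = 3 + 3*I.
Put w = z - (3 + 3*I), i.e. z = w + 3 + 3*I. The denominator is w, so it suffices to rewrite the numerator in powers of w.

P(z) = 3*z + 1
P(w + 3 + 3*I) = 10 + 9*I + 3*w

Dividing each term by w:
  f = (10 + 9*I)/w + 3

Substituting back w = z - 3 - 3*I:
  f(z) = (10 + 9*I)/(z - 3 - 3*I) + 3

The series is finite because the numerator is a polynomial; the negative powers form the principal part, and the coefficient of 1/(z - 3 - 3*I) gives Res(f, 3 + 3*I) = 10 + 9*I.

Final answer: (10 + 9*I)/(z - 3 - 3*I) + 3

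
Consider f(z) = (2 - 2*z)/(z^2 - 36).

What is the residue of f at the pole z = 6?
-5/6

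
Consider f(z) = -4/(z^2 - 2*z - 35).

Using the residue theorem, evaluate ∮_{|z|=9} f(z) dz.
By the residue theorem, ∮_C f(z) dz = 2πi · (sum of the residues of f at the poles inside |z| = 9).

The denominator factors as (z - 7)*(z + 5), so the singularities of f are simple poles at z = 7, z = -5.
  |7|² = 49 < 81 = 9², so this pole is inside the contour.
  |-5|² = 25 < 81 = 9², so this pole is inside the contour.

With P(z) = -4 and Q(z) = z^2 - 2*z - 35, each pole is simple, so Res(f, z₀) = P(z₀)/Q'(z₀) with Q'(z) = 2*z - 2.
  Res(f, 7) = P(7)/Q'(7) = (-4)/(12) = -1/3
  Res(f, -5) = P(-5)/Q'(-5) = (-4)/(-12) = 1/3

Sum of residues inside C: 0
∮_C f(z) dz = 2πi · (0) = 0

Final answer: 0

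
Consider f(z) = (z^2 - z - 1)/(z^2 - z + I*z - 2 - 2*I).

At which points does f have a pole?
{-1 - I, 2}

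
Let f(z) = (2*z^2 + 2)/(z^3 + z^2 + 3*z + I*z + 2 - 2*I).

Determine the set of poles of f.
{-1 + I, -2*I}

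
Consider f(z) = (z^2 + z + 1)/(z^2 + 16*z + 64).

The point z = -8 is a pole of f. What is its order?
Factor the denominator:
  z^2 + 16*z + 64 = (z + 8)^2

The numerator P(z) = z^2 + z + 1 has P(-8) = 57 ≠ 0, so no factor of (z + 8) cancels.
Near z = -8 we can therefore write f(z) = g(z)/(z + 8)^2 with g analytic at -8 and g(-8) ≠ 0 (g is just the numerator).

Hence z = -8 is a pole of order 2.

Final answer: 2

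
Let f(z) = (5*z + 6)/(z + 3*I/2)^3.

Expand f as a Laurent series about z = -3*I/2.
(6 - 15*I/2)/(z + 3*I/2)^3 + 5/(z + 3*I/2)^2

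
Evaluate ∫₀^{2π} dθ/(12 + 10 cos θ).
Let J = ∫₀^{2π} dθ/(12 + 10 cos θ).
Put z = e^{iθ}: then cos θ = (z + 1/z)/2, dθ = dz/(iz), and z runs once counterclockwise around |z| = 1:
  J = ∮_{|z|=1} 1/(12 + 10*(z + 1/z)/2) · dz/(iz) = (2/i) ∮_{|z|=1} dz/(10*z^2 + 24*z + 10).
The roots of 10*z^2 + 24*z + 10 are z = (-12 ± sqrt(12^2 - 10^2))/10, with sqrt(44) = 2*sqrt(11); their product is 1, so only z₊ = -6/5 + sqrt(11)/5 lies inside the unit circle (z₋ = -6/5 - sqrt(11)/5 lies outside).
z₊ is a simple zero of q(z) = 10*z^2 + 24*z + 10, so Res(1/q, z₊) = 1/q'(z₊) with q'(z) = 20*z + 24; and q'(z₊) = 10*(z₊ - z₋) = 4*sqrt(11).
Therefore J = (2/i) · 2πi · 1/(4*sqrt(11)) = 2*pi/(2*sqrt(11)) = sqrt(11)*pi/11

Final answer: sqrt(11)*pi/11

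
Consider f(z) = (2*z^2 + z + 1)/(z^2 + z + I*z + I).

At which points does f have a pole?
The singularities of f are the zeros of the denominator. Factoring,
  z^2 + z + I*z + I = (z + 1)*(z + I)
so the candidates are z = -1, z = -I.

Check the numerator P(z) = 2*z^2 + z + 1 at each one:
  P(-1) = 2 ≠ 0, so z = -1 is a (simple) pole.
  P(-I) = -1 - I ≠ 0, so z = -I is a (simple) pole.

Poles of f: {-1, -I}

Final answer: {-1, -I}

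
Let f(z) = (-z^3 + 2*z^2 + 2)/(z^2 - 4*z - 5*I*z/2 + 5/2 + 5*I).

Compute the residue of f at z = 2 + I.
Write f(z) = P(z)/Q(z) with P(z) = -z^3 + 2*z^2 + 2 and Q(z) = z^2 - 4*z - 5*I*z/2 + 5/2 + 5*I.
The denominator factors as Q(z) = (z - 2 - 3*I/2)*(z - 2 - I), so z = 2 + I is a simple zero of Q and P is analytic there; z = 2 + I is therefore a simple pole and
  Res(f, z₀) = P(z₀)/Q'(z₀).

Q'(z) = 2*z - 4 - 5*I/2, so Q'(2 + I) = -I/2.
P(2 + I) = 6 - 3*I.

Res(f, 2 + I) = (6 - 3*I)/(-I/2) = 6 + 12*I

Final answer: 6 + 12*I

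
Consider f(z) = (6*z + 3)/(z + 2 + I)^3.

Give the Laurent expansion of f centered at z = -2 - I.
(-9 - 6*I)/(z + 2 + I)^3 + 6/(z + 2 + I)^2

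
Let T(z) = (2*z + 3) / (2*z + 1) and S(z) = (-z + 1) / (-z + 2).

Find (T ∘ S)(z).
(T ∘ S)(z) = T(S(z)) = ((2)*S(z) + (3))/((2)*S(z) + (1)). Multiply numerator and denominator by -z + 2:
  numerator:   (2)*(-z + 1) + (3)*(-z + 2) = -5*z + 8
  denominator: (2)*(-z + 1) + (1)*(-z + 2) = -3*z + 4
(T ∘ S)(z) = (-5*z + 8)/(-3*z + 4) = (5*z - 8)/(3*z - 4)

Final answer: (5*z - 8)/(3*z - 4)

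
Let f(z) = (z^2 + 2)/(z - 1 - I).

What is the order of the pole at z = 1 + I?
Factor the denominator:
  z - 1 - I = (z - 1 - I)

The numerator P(z) = z^2 + 2 has P(1 + I) = 2 + 2*I ≠ 0, so no factor of (z - 1 - I) cancels.
Near z = 1 + I we can therefore write f(z) = g(z)/(z - 1 - I) with g analytic at 1 + I and g(1 + I) ≠ 0 (g is just the numerator).

Hence z = 1 + I is a pole of order 1.

Final answer: 1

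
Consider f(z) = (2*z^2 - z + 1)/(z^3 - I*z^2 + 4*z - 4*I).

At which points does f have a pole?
The singularities of f are the zeros of the denominator. Factoring,
  z^3 - I*z^2 + 4*z - 4*I = (z - I)*(z - 2*I)*(z + 2*I)
so the candidates are z = I, z = 2*I, z = -2*I.

Check the numerator P(z) = 2*z^2 - z + 1 at each one:
  P(I) = -1 - I ≠ 0, so z = I is a (simple) pole.
  P(2*I) = -7 - 2*I ≠ 0, so z = 2*I is a (simple) pole.
  P(-2*I) = -7 + 2*I ≠ 0, so z = -2*I is a (simple) pole.

Poles of f: {-2*I, I, 2*I}

Final answer: {-2*I, I, 2*I}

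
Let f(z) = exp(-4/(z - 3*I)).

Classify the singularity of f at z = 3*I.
essential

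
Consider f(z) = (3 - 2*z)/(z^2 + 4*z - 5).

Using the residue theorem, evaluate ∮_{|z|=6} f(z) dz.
By the residue theorem, ∮_C f(z) dz = 2πi · (sum of the residues of f at the poles inside |z| = 6).

The denominator factors as (z - 1)*(z + 5), so the singularities of f are simple poles at z = 1, z = -5.
  |1|² = 1 < 36 = 6², so this pole is inside the contour.
  |-5|² = 25 < 36 = 6², so this pole is inside the contour.

With P(z) = 3 - 2*z and Q(z) = z^2 + 4*z - 5, each pole is simple, so Res(f, z₀) = P(z₀)/Q'(z₀) with Q'(z) = 2*z + 4.
  Res(f, 1) = P(1)/Q'(1) = (1)/(6) = 1/6
  Res(f, -5) = P(-5)/Q'(-5) = (13)/(-6) = -13/6

Sum of residues inside C: -2
∮_C f(z) dz = 2πi · (-2) = -4*I*pi

Final answer: -4*I*pi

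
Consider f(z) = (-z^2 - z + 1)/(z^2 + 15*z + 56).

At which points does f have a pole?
The singularities of f are the zeros of the denominator. Factoring,
  z^2 + 15*z + 56 = (z + 8)*(z + 7)
so the candidates are z = -8, z = -7.

Check the numerator P(z) = -z^2 - z + 1 at each one:
  P(-8) = -55 ≠ 0, so z = -8 is a (simple) pole.
  P(-7) = -41 ≠ 0, so z = -7 is a (simple) pole.

Poles of f: {-8, -7}

Final answer: {-8, -7}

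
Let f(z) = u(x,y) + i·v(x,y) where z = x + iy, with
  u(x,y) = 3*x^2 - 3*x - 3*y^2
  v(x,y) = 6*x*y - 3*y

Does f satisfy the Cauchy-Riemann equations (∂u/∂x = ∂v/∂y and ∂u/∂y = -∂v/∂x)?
∂u/∂x = 6*x - 3
∂v/∂y = 6*x - 3
∂u/∂y = -6*y
∂v/∂x = 6*y
∂u/∂x = ∂v/∂y and ∂u/∂y = -∂v/∂x hold identically; f is analytic.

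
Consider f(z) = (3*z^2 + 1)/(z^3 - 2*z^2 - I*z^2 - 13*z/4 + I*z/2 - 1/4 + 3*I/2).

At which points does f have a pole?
{-1, I/2, 3 + I/2}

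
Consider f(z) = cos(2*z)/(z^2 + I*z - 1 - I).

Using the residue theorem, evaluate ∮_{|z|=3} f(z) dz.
pi*(2/5 + 4*I/5)*cos(2) + pi*(-2/5 - 4*I/5)*cos(2 + 2*I)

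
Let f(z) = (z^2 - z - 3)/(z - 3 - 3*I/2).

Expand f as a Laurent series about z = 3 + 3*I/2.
Put w = z - (3 + 3*I/2), i.e. z = w + 3 + 3*I/2. The denominator is w, so it suffices to rewrite the numerator in powers of w.

P(z) = z^2 - z - 3
P(w + 3 + 3*I/2) = 3/4 + 15*I/2 + (5 + 3*I)*w + w^2

Dividing each term by w:
  f = (3/4 + 15*I/2)/w + 5 + 3*I + w

Substituting back w = z - 3 - 3*I/2:
  f(z) = (3/4 + 15*I/2)/(z - 3 - 3*I/2) + 5 + 3*I + (z - 3 - 3*I/2)

The series is finite because the numerator is a polynomial; the negative powers form the principal part, and the coefficient of 1/(z - 3 - 3*I/2) gives Res(f, 3 + 3*I/2) = 3/4 + 15*I/2.

Final answer: (3/4 + 15*I/2)/(z - 3 - 3*I/2) + 5 + 3*I + (z - 3 - 3*I/2)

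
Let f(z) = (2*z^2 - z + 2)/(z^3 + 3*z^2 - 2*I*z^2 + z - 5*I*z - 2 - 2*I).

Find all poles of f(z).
The singularities of f are the zeros of the denominator. Factoring,
  z^3 + 3*z^2 - 2*I*z^2 + z - 5*I*z - 2 - 2*I = (z - I)*(z + 1 - I)*(z + 2)
so the candidates are z = I, z = -1 + I, z = -2.

Check the numerator P(z) = 2*z^2 - z + 2 at each one:
  P(I) = -I ≠ 0, so z = I is a (simple) pole.
  P(-1 + I) = 3 - 5*I ≠ 0, so z = -1 + I is a (simple) pole.
  P(-2) = 12 ≠ 0, so z = -2 is a (simple) pole.

Poles of f: {-2, -1 + I, I}

Final answer: {-2, -1 + I, I}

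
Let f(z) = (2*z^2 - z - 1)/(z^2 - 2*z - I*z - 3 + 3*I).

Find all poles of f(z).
The singularities of f are the zeros of the denominator. Factoring,
  z^2 - 2*z - I*z - 3 + 3*I = (z - 3)*(z + 1 - I)
so the candidates are z = 3, z = -1 + I.

Check the numerator P(z) = 2*z^2 - z - 1 at each one:
  P(3) = 14 ≠ 0, so z = 3 is a (simple) pole.
  P(-1 + I) = -5*I ≠ 0, so z = -1 + I is a (simple) pole.

Poles of f: {-1 + I, 3}

Final answer: {-1 + I, 3}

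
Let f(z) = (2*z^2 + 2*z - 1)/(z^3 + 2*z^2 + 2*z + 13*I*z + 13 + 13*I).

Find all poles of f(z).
The singularities of f are the zeros of the denominator. Factoring,
  z^3 + 2*z^2 + 2*z + 13*I*z + 13 + 13*I = (z - 2 + 3*I)*(z + 3 - 2*I)*(z + 1 - I)
so the candidates are z = 2 - 3*I, z = -3 + 2*I, z = -1 + I.

Check the numerator P(z) = 2*z^2 + 2*z - 1 at each one:
  P(2 - 3*I) = -7 - 30*I ≠ 0, so z = 2 - 3*I is a (simple) pole.
  P(-3 + 2*I) = 3 - 20*I ≠ 0, so z = -3 + 2*I is a (simple) pole.
  P(-1 + I) = -3 - 2*I ≠ 0, so z = -1 + I is a (simple) pole.

Poles of f: {-3 + 2*I, -1 + I, 2 - 3*I}

Final answer: {-3 + 2*I, -1 + I, 2 - 3*I}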